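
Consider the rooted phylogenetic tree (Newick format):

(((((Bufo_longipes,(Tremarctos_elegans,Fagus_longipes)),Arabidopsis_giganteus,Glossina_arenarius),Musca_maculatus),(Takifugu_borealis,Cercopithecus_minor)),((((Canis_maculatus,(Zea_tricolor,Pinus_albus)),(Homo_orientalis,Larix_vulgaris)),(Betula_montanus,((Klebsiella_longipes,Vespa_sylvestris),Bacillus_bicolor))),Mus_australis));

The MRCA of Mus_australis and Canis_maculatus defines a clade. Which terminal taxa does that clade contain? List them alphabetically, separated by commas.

Tracing Mus_australis: it sits inside ((((Canis_maculatus,(Zea_tricolor,Pinus_albus)),(Homo_orientalis,Larix_vulgaris)),(Betula_montanus,((Klebsiella_longipes,Vespa_sylvestris),Bacillus_bicolor))),Mus_australis).
Tracing Canis_maculatus: it sits inside (Canis_maculatus,(Zea_tricolor,Pinus_albus)).
The smallest clade enclosing both is ((((Canis_maculatus,(Zea_tricolor,Pinus_albus)),(Homo_orientalis,Larix_vulgaris)),(Betula_montanus,((Klebsiella_longipes,Vespa_sylvestris),Bacillus_bicolor))),Mus_australis); the answer is its 10 terminal taxa in alphabetical order.

Bacillus_bicolor, Betula_montanus, Canis_maculatus, Homo_orientalis, Klebsiella_longipes, Larix_vulgaris, Mus_australis, Pinus_albus, Vespa_sylvestris, Zea_tricolor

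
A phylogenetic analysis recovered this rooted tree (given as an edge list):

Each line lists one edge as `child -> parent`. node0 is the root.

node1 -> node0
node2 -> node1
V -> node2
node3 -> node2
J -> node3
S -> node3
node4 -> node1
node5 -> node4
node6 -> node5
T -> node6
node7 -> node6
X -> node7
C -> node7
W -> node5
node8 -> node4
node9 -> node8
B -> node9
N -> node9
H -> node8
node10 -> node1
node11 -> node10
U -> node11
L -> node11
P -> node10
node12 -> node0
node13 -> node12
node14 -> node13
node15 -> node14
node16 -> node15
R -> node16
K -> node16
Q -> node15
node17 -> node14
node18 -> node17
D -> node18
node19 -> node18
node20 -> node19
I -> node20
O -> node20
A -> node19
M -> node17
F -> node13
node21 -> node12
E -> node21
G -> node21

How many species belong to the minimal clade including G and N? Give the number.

The MRCA of G and N is the root, so the clade is the entire tree.
That clade contains 24 terminal taxa: A, B, C, D, E, F, G, H, I, J, K, L, M, N, O, P, Q, R, S, T, U, V, W, X.

24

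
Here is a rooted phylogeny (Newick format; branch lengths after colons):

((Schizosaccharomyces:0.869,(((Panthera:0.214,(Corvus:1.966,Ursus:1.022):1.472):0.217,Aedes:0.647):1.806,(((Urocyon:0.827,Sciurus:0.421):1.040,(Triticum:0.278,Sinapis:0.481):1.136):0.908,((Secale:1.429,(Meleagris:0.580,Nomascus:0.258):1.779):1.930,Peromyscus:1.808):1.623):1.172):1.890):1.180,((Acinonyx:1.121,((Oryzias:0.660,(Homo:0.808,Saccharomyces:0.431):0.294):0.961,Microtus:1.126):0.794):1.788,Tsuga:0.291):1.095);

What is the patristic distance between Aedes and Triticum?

5.947

The path runs Aedes → … → MRCA → … → Triticum; the MRCA is the node subtending (((Panthera,(Corvus,Ursus)),Aedes),(((Urocyon,Sciurus),(Triticum,Sinapis)),((Secale,(Meleagris,Nomascus)),Peromyscus))).
Branch lengths along that path: 0.647 + 1.806 + 1.172 + 0.908 + 1.136 + 0.278 = 5.947.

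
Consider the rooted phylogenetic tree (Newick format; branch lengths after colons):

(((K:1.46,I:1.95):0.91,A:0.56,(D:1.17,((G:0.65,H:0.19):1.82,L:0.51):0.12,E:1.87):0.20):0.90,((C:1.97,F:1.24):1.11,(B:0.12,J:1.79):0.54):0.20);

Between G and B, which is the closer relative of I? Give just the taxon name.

The MRCA of I and G subtends ((K,I),A,(D,((G,H),L),E)) (8 taxa).
The MRCA of I and B is the root, subtending the entire tree (12 taxa).
The first is nested inside the second, so I shares a more recent common ancestor with G.

G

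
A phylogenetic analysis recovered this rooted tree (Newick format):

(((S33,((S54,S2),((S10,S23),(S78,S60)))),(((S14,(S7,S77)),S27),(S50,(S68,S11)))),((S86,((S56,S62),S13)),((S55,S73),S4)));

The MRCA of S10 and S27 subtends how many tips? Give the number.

The MRCA of S10 and S27 is the node subtending ((S33,((S54,S2),((S10,S23),(S78,S60)))),(((S14,(S7,S77)),S27),(S50,(S68,S11)))).
That clade contains 14 terminal taxa: S10, S11, S14, S2, S23, S27, S33, S50, S54, S60, S68, S7, S77, S78.

14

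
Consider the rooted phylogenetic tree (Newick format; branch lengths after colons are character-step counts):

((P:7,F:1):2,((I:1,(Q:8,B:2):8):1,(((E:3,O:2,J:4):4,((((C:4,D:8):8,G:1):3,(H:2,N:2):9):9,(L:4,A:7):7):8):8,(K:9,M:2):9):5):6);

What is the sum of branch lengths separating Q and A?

52

The path runs Q → … → MRCA → … → A; the MRCA is the node subtending ((I,(Q,B)),(((E,O,J),((((C,D),G),(H,N)),(L,A))),(K,M))).
Branch lengths along that path: 8 + 8 + 1 + 5 + 8 + 8 + 7 + 7 = 52.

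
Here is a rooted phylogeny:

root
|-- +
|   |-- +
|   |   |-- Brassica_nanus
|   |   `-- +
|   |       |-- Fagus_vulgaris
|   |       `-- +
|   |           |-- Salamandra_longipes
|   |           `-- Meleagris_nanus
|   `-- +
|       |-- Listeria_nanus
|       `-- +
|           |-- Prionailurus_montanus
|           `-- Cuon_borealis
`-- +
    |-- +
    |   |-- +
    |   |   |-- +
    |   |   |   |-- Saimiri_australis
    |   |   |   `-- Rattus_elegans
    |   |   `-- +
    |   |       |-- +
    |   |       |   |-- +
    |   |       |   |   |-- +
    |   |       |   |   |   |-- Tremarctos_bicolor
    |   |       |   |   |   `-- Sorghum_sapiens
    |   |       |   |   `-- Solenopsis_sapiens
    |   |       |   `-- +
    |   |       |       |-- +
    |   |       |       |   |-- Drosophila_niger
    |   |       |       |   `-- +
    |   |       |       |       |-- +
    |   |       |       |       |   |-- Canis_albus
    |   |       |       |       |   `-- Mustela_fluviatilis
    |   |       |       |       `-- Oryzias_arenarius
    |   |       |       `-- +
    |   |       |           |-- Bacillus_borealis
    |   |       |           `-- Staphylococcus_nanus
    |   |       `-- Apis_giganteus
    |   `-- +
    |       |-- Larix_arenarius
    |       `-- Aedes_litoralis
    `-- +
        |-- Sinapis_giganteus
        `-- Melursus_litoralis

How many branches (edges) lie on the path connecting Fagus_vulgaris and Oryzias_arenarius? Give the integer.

The MRCA of Fagus_vulgaris and Oryzias_arenarius is the root of the tree.
From Fagus_vulgaris up to that node: 4 branches. From Oryzias_arenarius up to the same node: 9 branches. Total: 4 + 9 = 13.

13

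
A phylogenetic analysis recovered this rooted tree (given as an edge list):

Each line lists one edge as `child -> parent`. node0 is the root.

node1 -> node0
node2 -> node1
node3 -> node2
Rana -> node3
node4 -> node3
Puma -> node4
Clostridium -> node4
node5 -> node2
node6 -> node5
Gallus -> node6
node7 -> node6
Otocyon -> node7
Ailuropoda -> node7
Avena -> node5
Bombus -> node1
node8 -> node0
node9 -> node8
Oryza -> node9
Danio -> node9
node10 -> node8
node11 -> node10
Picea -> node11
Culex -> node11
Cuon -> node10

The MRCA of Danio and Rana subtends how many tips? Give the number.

The MRCA of Danio and Rana is the root, so the clade is the entire tree.
That clade contains 13 terminal taxa: Ailuropoda, Avena, Bombus, Clostridium, Culex, Cuon, Danio, Gallus, Oryza, Otocyon, Picea, Puma, Rana.

13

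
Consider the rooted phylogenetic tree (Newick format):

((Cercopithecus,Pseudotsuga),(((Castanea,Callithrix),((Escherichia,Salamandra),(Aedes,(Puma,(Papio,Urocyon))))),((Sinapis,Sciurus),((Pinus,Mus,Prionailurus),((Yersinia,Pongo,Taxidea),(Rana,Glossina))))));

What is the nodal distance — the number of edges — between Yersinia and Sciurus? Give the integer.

The MRCA of Yersinia and Sciurus is the node subtending ((Sinapis,Sciurus),((Pinus,Mus,Prionailurus),((Yersinia,Pongo,Taxidea),(Rana,Glossina)))).
From Yersinia up to that node: 4 branches. From Sciurus up to the same node: 2 branches. Total: 4 + 2 = 6.

6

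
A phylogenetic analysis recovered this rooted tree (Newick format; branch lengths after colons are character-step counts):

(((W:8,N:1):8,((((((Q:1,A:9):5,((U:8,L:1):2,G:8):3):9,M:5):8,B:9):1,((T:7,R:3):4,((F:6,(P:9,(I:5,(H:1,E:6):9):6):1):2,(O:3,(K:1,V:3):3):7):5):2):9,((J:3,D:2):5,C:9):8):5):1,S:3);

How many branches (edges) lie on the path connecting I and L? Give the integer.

12

The MRCA of I and L is the node subtending (((((Q,A),((U,L),G)),M),B),((T,R),((F,(P,(I,(H,E)))),(O,(K,V))))).
From I up to that node: 6 branches. From L up to the same node: 6 branches. Total: 6 + 6 = 12.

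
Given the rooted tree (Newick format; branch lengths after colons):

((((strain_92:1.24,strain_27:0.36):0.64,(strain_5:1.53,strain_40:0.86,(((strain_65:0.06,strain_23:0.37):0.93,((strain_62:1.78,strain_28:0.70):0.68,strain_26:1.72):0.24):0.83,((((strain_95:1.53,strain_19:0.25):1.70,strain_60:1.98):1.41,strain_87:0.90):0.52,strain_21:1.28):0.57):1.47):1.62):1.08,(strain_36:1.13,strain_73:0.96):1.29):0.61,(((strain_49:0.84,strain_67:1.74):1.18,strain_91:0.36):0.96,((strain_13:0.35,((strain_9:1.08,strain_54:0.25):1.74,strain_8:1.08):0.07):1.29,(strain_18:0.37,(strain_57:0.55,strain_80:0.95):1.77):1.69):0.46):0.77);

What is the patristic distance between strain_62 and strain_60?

The path runs strain_62 → … → MRCA → … → strain_60; the MRCA is the node subtending (((strain_65,strain_23),((strain_62,strain_28),strain_26)),((((strain_95,strain_19),strain_60),strain_87),strain_21)).
Branch lengths along that path: 1.78 + 0.68 + 0.24 + 0.83 + 0.57 + 0.52 + 1.41 + 1.98 = 8.01.

8.01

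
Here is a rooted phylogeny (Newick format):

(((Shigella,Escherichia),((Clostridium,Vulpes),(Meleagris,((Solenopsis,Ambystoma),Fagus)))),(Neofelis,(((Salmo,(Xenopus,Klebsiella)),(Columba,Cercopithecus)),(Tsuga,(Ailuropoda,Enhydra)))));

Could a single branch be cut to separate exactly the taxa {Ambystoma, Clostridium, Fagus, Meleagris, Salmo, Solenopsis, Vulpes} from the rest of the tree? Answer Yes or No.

No

The MRCA of the listed taxa is the root, so the smallest clade containing them is the whole tree.
That clade also contains Ailuropoda, Cercopithecus, Columba, Enhydra, Escherichia, Klebsiella, Neofelis, Shigella, Tsuga, Xenopus, which are not in the proposed group, so the group is not monophyletic.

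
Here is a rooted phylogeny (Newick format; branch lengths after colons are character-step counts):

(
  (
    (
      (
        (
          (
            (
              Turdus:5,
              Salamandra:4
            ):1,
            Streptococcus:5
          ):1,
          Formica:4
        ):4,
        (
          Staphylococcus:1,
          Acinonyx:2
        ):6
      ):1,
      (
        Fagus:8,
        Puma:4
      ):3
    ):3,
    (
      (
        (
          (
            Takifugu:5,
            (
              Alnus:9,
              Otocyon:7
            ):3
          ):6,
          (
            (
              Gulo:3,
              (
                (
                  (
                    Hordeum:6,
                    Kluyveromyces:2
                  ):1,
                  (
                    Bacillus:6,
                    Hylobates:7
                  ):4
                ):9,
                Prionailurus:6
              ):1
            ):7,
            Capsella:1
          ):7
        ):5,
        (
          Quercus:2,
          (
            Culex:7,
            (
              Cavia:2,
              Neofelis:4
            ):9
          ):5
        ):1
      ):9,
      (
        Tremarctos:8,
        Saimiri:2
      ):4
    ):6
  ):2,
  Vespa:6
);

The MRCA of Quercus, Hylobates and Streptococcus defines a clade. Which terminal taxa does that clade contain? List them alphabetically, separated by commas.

Acinonyx, Alnus, Bacillus, Capsella, Cavia, Culex, Fagus, Formica, Gulo, Hordeum, Hylobates, Kluyveromyces, Neofelis, Otocyon, Prionailurus, Puma, Quercus, Saimiri, Salamandra, Staphylococcus, Streptococcus, Takifugu, Tremarctos, Turdus

Tracing Quercus: it sits inside (Quercus,(Culex,(Cavia,Neofelis))).
Tracing Hylobates: it sits inside (Bacillus,Hylobates).
Tracing Streptococcus: it sits inside ((Turdus,Salamandra),Streptococcus).
The smallest clade enclosing all 3 is ((((((Turdus,Salamandra),Streptococcus),Formica),(Staphylococcus,Acinonyx)),(Fagus,Puma)),((((Takifugu,(Alnus,Otocyon)),((Gulo,(((Hordeum,Kluyveromyces),(Bacillus,Hylobates)),Prionailurus)),Capsella)),(Quercus,(Culex,(Cavia,Neofelis)))),(Tremarctos,Saimiri))); the answer is its 24 terminal taxa in alphabetical order.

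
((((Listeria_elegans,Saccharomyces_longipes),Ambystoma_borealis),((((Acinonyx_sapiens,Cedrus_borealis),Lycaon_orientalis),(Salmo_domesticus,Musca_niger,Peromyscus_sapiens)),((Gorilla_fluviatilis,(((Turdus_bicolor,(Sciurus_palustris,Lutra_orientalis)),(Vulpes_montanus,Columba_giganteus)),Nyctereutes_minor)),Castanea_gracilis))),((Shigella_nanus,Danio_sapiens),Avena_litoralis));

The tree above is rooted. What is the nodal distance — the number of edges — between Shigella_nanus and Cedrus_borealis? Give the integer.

The MRCA of Shigella_nanus and Cedrus_borealis is the root of the tree.
From Shigella_nanus up to that node: 3 branches. From Cedrus_borealis up to the same node: 6 branches. Total: 3 + 6 = 9.

9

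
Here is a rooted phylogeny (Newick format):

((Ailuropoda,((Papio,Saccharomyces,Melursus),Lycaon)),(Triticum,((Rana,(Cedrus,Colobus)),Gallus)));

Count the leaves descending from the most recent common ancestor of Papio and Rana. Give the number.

The MRCA of Papio and Rana is the root, so the clade is the entire tree.
That clade contains 10 terminal taxa: Ailuropoda, Cedrus, Colobus, Gallus, Lycaon, Melursus, Papio, Rana, Saccharomyces, Triticum.

10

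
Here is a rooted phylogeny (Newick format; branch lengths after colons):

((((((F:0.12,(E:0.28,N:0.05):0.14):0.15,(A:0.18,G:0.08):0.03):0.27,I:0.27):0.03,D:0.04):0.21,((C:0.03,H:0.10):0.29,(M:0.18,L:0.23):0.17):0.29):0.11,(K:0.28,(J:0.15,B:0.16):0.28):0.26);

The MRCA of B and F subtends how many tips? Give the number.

The MRCA of B and F is the root, so the clade is the entire tree.
That clade contains 14 terminal taxa: A, B, C, D, E, F, G, H, I, J, K, L, M, N.

14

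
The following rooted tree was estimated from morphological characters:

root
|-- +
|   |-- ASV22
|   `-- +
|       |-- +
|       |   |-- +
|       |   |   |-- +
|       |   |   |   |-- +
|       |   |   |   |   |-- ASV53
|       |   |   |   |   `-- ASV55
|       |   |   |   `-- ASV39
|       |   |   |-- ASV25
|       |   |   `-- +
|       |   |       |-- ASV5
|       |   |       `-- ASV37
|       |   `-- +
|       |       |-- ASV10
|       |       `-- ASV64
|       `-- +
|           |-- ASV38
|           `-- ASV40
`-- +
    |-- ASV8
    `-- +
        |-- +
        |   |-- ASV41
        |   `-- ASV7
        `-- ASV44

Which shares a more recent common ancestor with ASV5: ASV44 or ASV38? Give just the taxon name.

The MRCA of ASV5 and ASV38 subtends (((((ASV53,ASV55),ASV39),ASV25,(ASV5,ASV37)),(ASV10,ASV64)),(ASV38,ASV40)) (10 taxa).
The MRCA of ASV5 and ASV44 is the root, subtending the entire tree (15 taxa).
The first is nested inside the second, so ASV5 shares a more recent common ancestor with ASV38.

ASV38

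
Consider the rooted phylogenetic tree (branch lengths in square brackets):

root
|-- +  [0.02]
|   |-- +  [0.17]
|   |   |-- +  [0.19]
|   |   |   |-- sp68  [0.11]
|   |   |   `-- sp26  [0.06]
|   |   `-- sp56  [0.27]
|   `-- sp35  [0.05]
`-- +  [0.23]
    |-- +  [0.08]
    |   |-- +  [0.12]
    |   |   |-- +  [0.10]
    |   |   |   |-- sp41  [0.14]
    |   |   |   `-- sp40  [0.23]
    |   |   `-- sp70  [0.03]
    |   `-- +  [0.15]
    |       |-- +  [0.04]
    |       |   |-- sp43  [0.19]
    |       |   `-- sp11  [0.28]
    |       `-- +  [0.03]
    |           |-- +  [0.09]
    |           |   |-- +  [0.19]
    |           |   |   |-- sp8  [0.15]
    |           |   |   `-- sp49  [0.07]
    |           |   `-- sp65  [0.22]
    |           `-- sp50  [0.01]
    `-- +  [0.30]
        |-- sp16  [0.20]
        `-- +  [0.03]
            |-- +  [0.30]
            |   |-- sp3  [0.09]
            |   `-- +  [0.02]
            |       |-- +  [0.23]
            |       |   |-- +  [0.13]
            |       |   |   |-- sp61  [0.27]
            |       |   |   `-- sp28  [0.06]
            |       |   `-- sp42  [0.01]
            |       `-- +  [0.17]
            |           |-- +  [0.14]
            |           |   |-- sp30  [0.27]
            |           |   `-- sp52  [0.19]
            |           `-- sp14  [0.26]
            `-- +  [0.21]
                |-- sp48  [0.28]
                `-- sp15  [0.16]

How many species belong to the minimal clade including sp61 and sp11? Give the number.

19

The MRCA of sp61 and sp11 is the node subtending ((((sp41,sp40),sp70),((sp43,sp11),(((sp8,sp49),sp65),sp50))),(sp16,((sp3,(((sp61,sp28),sp42),((sp30,sp52),sp14))),(sp48,sp15)))).
That clade contains 19 terminal taxa: sp11, sp14, sp15, sp16, sp28, sp3, sp30, sp40, sp41, sp42, sp43, sp48, sp49, sp50, sp52, sp61, sp65, sp70, sp8.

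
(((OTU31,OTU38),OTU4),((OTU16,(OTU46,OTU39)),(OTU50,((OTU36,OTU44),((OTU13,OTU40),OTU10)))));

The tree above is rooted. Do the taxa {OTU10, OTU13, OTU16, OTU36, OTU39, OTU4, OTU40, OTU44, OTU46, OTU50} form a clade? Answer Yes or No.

The MRCA of the listed taxa is the root, so the smallest clade containing them is the whole tree.
That clade also contains OTU31, OTU38, which are not in the proposed group, so the group is not monophyletic.

No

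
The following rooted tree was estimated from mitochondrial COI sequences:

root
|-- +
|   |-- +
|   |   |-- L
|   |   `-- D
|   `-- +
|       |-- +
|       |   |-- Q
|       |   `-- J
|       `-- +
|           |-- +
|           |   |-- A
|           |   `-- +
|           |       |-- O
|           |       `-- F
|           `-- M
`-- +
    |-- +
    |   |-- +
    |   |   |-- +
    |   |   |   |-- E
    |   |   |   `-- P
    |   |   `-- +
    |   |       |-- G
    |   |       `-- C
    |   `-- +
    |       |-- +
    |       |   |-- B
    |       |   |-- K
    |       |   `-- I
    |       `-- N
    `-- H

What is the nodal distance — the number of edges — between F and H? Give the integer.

The MRCA of F and H is the root of the tree.
From F up to that node: 6 branches. From H up to the same node: 2 branches. Total: 6 + 2 = 8.

8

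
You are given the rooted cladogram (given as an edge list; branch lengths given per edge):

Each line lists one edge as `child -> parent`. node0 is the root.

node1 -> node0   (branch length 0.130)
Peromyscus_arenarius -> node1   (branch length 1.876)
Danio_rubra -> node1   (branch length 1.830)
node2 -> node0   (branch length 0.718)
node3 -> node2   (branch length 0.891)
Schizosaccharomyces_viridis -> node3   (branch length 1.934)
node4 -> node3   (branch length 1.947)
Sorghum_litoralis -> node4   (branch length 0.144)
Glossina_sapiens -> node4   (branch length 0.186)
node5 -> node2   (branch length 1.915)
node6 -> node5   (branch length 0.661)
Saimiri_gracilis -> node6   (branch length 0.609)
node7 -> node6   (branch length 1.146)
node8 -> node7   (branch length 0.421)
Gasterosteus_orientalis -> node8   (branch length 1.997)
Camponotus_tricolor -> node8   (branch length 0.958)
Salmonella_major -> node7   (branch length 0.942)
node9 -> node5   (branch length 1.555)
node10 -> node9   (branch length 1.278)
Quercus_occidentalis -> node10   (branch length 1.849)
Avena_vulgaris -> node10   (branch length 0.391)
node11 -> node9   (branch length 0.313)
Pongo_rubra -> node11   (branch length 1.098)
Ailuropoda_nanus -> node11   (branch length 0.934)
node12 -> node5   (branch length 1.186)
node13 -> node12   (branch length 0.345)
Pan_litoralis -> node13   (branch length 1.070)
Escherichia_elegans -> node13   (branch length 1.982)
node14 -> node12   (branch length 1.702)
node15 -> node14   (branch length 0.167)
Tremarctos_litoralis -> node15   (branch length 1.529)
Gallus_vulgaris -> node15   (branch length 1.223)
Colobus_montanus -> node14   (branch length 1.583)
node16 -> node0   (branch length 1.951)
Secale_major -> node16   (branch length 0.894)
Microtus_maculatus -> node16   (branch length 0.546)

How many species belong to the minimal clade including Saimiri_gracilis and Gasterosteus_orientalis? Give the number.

The MRCA of Saimiri_gracilis and Gasterosteus_orientalis is the node subtending (Saimiri_gracilis,((Gasterosteus_orientalis,Camponotus_tricolor),Salmonella_major)).
That clade contains 4 terminal taxa: Camponotus_tricolor, Gasterosteus_orientalis, Saimiri_gracilis, Salmonella_major.

4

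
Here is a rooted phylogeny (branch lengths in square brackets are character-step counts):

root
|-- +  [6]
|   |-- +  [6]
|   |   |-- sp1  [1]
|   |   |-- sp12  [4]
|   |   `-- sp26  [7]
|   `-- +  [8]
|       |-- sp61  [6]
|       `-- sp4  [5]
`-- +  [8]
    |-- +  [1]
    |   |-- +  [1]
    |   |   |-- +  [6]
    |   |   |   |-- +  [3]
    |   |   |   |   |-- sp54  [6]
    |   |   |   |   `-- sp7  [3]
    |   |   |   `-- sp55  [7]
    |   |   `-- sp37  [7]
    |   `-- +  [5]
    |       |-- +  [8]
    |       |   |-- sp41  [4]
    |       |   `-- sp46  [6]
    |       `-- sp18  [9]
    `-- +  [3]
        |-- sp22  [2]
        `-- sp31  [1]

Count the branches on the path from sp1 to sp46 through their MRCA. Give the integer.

The MRCA of sp1 and sp46 is the root of the tree.
From sp1 up to that node: 3 branches. From sp46 up to the same node: 5 branches. Total: 3 + 5 = 8.

8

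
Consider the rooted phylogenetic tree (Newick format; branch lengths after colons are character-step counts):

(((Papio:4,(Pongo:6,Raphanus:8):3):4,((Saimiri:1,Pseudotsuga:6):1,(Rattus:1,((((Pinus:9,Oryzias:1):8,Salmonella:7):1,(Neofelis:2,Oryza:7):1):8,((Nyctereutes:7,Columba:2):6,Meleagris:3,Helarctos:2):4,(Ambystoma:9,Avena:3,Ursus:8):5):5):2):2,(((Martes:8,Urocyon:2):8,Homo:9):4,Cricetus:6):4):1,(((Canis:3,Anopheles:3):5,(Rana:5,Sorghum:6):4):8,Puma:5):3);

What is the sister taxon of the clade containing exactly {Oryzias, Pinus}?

The clade containing exactly {Oryzias, Pinus} attaches to the tree at the node subtending ((Pinus,Oryzias),Salmonella).
The other lineage descending from that same node — the sister group — is the single tip Salmonella.

Salmonella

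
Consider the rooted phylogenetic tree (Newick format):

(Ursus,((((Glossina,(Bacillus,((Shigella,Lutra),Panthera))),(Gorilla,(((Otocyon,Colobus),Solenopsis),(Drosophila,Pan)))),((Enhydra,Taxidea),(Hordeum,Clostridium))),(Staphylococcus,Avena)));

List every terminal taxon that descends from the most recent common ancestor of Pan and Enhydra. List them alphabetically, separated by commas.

Bacillus, Clostridium, Colobus, Drosophila, Enhydra, Glossina, Gorilla, Hordeum, Lutra, Otocyon, Pan, Panthera, Shigella, Solenopsis, Taxidea

Tracing Pan: it sits inside (Drosophila,Pan).
Tracing Enhydra: it sits inside (Enhydra,Taxidea).
The smallest clade enclosing both is (((Glossina,(Bacillus,((Shigella,Lutra),Panthera))),(Gorilla,(((Otocyon,Colobus),Solenopsis),(Drosophila,Pan)))),((Enhydra,Taxidea),(Hordeum,Clostridium))); the answer is its 15 terminal taxa in alphabetical order.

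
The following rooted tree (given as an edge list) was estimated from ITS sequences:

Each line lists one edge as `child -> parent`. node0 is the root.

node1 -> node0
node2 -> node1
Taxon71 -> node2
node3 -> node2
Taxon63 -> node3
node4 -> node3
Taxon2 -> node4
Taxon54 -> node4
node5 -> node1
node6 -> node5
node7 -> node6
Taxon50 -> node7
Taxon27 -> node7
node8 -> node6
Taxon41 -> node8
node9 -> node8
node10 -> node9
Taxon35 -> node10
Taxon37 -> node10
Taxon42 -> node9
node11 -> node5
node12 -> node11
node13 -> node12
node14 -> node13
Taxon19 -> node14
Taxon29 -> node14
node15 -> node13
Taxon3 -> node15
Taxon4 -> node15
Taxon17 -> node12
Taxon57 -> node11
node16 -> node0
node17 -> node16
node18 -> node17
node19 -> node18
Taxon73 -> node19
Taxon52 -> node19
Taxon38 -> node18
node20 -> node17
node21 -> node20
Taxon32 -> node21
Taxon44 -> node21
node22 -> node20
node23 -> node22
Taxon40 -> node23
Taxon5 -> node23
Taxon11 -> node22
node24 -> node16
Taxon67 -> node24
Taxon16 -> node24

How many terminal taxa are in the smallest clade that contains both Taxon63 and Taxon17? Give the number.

The MRCA of Taxon63 and Taxon17 is the node subtending ((Taxon71,(Taxon63,(Taxon2,Taxon54))),(((Taxon50,Taxon27),(Taxon41,((Taxon35,Taxon37),Taxon42))),((((Taxon19,Taxon29),(Taxon3,Taxon4)),Taxon17),Taxon57))).
That clade contains 16 terminal taxa: Taxon17, Taxon19, Taxon2, Taxon27, Taxon29, Taxon3, Taxon35, Taxon37, Taxon4, Taxon41, Taxon42, Taxon50, Taxon54, Taxon57, Taxon63, Taxon71.

16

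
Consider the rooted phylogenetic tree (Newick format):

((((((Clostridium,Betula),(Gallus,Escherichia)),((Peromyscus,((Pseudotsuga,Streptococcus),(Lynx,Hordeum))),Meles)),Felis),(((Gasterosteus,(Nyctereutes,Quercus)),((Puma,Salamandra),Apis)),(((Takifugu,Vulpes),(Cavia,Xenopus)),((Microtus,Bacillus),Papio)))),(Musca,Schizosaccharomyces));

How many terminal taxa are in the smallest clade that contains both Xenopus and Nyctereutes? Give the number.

The MRCA of Xenopus and Nyctereutes is the node subtending (((Gasterosteus,(Nyctereutes,Quercus)),((Puma,Salamandra),Apis)),(((Takifugu,Vulpes),(Cavia,Xenopus)),((Microtus,Bacillus),Papio))).
That clade contains 13 terminal taxa: Apis, Bacillus, Cavia, Gasterosteus, Microtus, Nyctereutes, Papio, Puma, Quercus, Salamandra, Takifugu, Vulpes, Xenopus.

13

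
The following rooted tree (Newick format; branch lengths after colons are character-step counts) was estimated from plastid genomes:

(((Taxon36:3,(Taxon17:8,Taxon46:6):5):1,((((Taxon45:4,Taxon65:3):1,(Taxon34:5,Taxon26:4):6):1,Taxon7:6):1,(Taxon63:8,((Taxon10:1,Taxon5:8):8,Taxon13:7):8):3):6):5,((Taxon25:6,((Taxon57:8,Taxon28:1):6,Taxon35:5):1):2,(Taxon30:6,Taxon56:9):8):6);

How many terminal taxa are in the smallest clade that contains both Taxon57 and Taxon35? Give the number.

3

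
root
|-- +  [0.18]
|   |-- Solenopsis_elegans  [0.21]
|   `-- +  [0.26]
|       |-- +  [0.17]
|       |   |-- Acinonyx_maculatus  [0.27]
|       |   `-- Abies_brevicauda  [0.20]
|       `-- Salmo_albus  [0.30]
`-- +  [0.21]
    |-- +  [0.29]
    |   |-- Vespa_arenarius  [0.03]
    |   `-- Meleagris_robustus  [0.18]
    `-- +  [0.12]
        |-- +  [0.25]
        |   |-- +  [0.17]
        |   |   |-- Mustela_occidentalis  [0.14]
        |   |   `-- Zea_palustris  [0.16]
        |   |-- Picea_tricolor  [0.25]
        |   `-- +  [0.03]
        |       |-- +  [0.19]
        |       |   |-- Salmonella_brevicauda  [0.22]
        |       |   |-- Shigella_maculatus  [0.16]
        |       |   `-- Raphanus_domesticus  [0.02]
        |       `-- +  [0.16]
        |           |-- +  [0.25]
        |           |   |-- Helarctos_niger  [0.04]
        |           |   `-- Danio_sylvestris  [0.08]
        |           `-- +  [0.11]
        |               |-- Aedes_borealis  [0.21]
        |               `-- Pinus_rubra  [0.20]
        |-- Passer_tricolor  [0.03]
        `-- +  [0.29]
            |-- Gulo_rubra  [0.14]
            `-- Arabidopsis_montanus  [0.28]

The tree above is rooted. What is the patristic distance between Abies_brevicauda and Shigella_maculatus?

1.77

The path runs Abies_brevicauda → … → MRCA → … → Shigella_maculatus; the MRCA is the root of the tree.
Branch lengths along that path: 0.20 + 0.17 + 0.26 + 0.18 + 0.21 + 0.12 + 0.25 + 0.03 + 0.19 + 0.16 = 1.77.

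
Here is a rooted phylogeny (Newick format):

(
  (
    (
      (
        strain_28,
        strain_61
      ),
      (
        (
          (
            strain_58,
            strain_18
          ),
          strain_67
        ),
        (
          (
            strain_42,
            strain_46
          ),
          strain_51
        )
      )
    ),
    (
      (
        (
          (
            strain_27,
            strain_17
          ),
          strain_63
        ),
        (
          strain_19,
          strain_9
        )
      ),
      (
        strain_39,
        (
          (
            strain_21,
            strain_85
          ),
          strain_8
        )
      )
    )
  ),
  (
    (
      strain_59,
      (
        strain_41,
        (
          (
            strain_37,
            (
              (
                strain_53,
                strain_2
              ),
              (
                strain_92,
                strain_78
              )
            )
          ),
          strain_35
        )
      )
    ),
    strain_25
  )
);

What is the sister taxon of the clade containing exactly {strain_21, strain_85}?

strain_8

The clade containing exactly {strain_21, strain_85} attaches to the tree at the node subtending ((strain_21,strain_85),strain_8).
The other lineage descending from that same node — the sister group — is the single tip strain_8.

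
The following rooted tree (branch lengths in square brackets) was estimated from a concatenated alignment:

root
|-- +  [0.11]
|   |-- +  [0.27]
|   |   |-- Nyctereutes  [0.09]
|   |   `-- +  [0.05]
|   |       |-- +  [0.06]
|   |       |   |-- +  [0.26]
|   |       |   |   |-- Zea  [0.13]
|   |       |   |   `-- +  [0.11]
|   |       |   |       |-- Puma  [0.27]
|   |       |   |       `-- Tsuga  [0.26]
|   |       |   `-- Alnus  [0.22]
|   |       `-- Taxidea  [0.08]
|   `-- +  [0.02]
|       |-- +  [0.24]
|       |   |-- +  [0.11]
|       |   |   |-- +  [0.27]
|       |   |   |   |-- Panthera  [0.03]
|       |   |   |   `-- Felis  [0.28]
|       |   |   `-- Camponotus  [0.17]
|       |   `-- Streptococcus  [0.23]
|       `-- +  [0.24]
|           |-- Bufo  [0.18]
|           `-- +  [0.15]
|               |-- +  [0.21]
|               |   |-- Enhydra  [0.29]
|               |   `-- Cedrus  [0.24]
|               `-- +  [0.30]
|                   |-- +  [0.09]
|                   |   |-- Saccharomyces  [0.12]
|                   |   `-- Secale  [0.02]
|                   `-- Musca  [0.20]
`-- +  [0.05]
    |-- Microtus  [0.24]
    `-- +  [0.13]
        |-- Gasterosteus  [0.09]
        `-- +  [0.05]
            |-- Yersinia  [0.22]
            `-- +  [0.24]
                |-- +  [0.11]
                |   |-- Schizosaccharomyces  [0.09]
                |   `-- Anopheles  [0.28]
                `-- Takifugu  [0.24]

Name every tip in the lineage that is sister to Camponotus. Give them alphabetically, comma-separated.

Camponotus attaches to the tree at the node subtending ((Panthera,Felis),Camponotus).
The other lineage descending from that same node — the sister group — is (Panthera,Felis); its 2 tips in alphabetical order are the answer.

Felis, Panthera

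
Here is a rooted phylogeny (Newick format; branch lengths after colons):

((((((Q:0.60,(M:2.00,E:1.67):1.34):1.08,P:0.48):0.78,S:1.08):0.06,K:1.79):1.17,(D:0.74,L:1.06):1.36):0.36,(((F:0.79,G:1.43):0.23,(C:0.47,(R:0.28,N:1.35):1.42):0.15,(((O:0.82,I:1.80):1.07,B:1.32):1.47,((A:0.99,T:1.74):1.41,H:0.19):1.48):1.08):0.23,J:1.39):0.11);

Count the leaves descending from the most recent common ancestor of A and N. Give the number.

The MRCA of A and N is the node subtending ((F,G),(C,(R,N)),(((O,I),B),((A,T),H))).
That clade contains 11 terminal taxa: A, B, C, F, G, H, I, N, O, R, T.

11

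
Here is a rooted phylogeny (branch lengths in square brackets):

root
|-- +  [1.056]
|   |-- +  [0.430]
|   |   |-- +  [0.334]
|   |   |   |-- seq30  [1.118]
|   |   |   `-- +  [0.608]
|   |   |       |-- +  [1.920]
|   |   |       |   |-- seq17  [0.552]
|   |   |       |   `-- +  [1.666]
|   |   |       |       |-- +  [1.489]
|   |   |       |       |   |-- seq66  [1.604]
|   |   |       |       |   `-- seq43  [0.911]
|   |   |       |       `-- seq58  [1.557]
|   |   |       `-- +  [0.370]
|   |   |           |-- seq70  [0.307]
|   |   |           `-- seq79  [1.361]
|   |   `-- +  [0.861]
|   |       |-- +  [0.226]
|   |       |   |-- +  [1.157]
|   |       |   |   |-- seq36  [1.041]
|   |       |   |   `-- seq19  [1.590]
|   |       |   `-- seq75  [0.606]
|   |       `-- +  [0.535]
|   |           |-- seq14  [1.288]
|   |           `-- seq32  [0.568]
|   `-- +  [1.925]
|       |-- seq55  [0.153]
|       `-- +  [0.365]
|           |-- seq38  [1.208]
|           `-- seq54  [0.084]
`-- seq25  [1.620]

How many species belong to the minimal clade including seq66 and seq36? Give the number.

The MRCA of seq66 and seq36 is the node subtending ((seq30,((seq17,((seq66,seq43),seq58)),(seq70,seq79))),(((seq36,seq19),seq75),(seq14,seq32))).
That clade contains 12 terminal taxa: seq14, seq17, seq19, seq30, seq32, seq36, seq43, seq58, seq66, seq70, seq75, seq79.

12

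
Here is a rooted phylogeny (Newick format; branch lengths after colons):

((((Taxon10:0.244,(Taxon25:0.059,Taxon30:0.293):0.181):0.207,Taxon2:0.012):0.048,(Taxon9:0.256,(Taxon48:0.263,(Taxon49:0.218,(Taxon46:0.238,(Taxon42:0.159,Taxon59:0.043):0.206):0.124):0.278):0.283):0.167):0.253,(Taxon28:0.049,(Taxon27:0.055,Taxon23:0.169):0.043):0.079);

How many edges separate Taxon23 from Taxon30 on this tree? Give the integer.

8

The MRCA of Taxon23 and Taxon30 is the root of the tree.
From Taxon23 up to that node: 3 branches. From Taxon30 up to the same node: 5 branches. Total: 3 + 5 = 8.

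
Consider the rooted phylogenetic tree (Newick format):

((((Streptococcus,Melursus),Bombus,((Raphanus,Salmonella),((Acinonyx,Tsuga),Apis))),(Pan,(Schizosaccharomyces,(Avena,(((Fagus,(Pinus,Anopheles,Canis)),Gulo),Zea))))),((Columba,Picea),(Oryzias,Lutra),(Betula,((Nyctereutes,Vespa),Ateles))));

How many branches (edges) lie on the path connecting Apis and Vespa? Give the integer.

10

The MRCA of Apis and Vespa is the root of the tree.
From Apis up to that node: 5 branches. From Vespa up to the same node: 5 branches. Total: 5 + 5 = 10.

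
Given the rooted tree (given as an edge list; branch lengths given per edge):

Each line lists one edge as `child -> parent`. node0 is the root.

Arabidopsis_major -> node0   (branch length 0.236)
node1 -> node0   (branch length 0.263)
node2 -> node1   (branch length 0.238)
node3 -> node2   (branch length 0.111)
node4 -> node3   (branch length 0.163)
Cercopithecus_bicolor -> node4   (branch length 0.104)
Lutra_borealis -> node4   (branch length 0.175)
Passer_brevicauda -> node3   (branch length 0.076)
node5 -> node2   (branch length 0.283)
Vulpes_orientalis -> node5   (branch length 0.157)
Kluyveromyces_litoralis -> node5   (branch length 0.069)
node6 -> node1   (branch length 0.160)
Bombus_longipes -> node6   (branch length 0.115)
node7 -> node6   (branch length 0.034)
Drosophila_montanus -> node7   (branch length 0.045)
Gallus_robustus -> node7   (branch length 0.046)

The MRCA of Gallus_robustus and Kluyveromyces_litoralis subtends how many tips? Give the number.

The MRCA of Gallus_robustus and Kluyveromyces_litoralis is the node subtending ((((Cercopithecus_bicolor,Lutra_borealis),Passer_brevicauda),(Vulpes_orientalis,Kluyveromyces_litoralis)),(Bombus_longipes,(Drosophila_montanus,Gallus_robustus))).
That clade contains 8 terminal taxa: Bombus_longipes, Cercopithecus_bicolor, Drosophila_montanus, Gallus_robustus, Kluyveromyces_litoralis, Lutra_borealis, Passer_brevicauda, Vulpes_orientalis.

8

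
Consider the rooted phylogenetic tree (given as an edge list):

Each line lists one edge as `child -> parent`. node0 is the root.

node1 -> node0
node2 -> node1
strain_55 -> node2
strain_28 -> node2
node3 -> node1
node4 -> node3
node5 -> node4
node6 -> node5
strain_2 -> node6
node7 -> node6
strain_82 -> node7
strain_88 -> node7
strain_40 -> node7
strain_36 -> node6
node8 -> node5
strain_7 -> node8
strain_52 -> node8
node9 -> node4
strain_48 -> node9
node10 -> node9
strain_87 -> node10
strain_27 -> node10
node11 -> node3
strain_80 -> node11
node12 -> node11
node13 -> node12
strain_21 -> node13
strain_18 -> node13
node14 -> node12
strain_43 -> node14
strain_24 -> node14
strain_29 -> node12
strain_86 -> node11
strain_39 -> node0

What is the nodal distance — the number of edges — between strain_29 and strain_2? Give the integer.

7

The MRCA of strain_29 and strain_2 is the node subtending ((((strain_2,(strain_82,strain_88,strain_40),strain_36),(strain_7,strain_52)),(strain_48,(strain_87,strain_27))),(strain_80,((strain_21,strain_18),(strain_43,strain_24),strain_29),strain_86)).
From strain_29 up to that node: 3 branches. From strain_2 up to the same node: 4 branches. Total: 3 + 4 = 7.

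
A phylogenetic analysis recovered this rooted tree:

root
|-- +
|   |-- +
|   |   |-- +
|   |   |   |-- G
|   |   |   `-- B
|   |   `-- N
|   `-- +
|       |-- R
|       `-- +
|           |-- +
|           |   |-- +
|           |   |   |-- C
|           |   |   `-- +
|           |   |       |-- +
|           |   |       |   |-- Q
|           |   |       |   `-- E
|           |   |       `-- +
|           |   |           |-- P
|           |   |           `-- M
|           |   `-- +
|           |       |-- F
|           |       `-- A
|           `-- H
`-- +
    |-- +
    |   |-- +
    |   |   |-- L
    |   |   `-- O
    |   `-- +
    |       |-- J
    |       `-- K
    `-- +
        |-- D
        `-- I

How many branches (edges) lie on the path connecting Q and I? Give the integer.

11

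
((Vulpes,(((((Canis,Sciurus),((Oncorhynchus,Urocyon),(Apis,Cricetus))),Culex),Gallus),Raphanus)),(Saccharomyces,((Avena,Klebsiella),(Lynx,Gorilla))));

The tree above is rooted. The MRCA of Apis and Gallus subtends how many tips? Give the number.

8

The MRCA of Apis and Gallus is the node subtending ((((Canis,Sciurus),((Oncorhynchus,Urocyon),(Apis,Cricetus))),Culex),Gallus).
That clade contains 8 terminal taxa: Apis, Canis, Cricetus, Culex, Gallus, Oncorhynchus, Sciurus, Urocyon.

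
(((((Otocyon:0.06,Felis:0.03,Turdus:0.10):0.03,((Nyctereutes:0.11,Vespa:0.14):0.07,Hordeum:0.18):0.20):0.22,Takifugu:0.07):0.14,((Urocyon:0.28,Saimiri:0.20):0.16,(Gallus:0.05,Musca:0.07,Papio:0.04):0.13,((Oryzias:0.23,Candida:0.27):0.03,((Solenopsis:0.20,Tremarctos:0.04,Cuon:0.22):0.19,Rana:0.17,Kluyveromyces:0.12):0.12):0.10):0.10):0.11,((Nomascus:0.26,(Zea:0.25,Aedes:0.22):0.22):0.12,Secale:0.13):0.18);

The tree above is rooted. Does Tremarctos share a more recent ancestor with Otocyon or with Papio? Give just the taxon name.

Papio

The MRCA of Tremarctos and Papio subtends ((Urocyon,Saimiri),(Gallus,Musca,Papio),((Oryzias,Candida),((Solenopsis,Tremarctos,Cuon),Rana,Kluyveromyces))) (12 taxa).
The MRCA of Tremarctos and Otocyon subtends ((((Otocyon,Felis,Turdus),((Nyctereutes,Vespa),Hordeum)),Takifugu),((Urocyon,Saimiri),(Gallus,Musca,Papio),((Oryzias,Candida),((Solenopsis,Tremarctos,Cuon),Rana,Kluyveromyces)))) (19 taxa).
The first is nested inside the second, so Tremarctos shares a more recent common ancestor with Papio.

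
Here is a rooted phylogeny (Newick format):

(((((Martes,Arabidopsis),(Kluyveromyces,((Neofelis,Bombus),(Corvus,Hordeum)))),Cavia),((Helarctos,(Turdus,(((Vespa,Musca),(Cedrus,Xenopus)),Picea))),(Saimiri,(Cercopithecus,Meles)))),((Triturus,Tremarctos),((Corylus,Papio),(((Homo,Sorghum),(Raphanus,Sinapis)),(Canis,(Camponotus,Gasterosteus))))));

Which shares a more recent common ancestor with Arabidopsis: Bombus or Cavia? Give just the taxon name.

Bombus

The MRCA of Arabidopsis and Bombus subtends ((Martes,Arabidopsis),(Kluyveromyces,((Neofelis,Bombus),(Corvus,Hordeum)))) (7 taxa).
The MRCA of Arabidopsis and Cavia subtends (((Martes,Arabidopsis),(Kluyveromyces,((Neofelis,Bombus),(Corvus,Hordeum)))),Cavia) (8 taxa).
The first is nested inside the second, so Arabidopsis shares a more recent common ancestor with Bombus.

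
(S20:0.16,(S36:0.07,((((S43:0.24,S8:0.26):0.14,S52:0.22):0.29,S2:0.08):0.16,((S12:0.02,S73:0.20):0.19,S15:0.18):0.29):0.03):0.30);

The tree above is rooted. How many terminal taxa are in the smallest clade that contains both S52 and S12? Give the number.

7

The MRCA of S52 and S12 is the node subtending ((((S43,S8),S52),S2),((S12,S73),S15)).
That clade contains 7 terminal taxa: S12, S15, S2, S43, S52, S73, S8.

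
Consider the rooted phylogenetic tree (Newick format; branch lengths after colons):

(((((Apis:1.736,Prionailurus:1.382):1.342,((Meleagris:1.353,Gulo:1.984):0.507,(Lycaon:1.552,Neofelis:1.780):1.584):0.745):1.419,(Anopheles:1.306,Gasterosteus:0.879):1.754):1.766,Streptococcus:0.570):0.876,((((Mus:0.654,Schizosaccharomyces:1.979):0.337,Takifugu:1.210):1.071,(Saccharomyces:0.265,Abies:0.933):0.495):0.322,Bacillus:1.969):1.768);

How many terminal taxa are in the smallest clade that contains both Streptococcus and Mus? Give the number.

15

The MRCA of Streptococcus and Mus is the root, so the clade is the entire tree.
That clade contains 15 terminal taxa: Abies, Anopheles, Apis, Bacillus, Gasterosteus, Gulo, Lycaon, Meleagris, Mus, Neofelis, Prionailurus, Saccharomyces, Schizosaccharomyces, Streptococcus, Takifugu.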